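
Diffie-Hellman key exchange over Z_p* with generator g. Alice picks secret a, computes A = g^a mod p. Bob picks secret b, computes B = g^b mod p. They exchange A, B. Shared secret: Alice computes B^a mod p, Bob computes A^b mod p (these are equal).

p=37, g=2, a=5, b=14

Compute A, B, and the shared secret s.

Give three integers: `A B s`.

A = 2^5 mod 37  (bits of 5 = 101)
  bit 0 = 1: r = r^2 * 2 mod 37 = 1^2 * 2 = 1*2 = 2
  bit 1 = 0: r = r^2 mod 37 = 2^2 = 4
  bit 2 = 1: r = r^2 * 2 mod 37 = 4^2 * 2 = 16*2 = 32
  -> A = 32
B = 2^14 mod 37  (bits of 14 = 1110)
  bit 0 = 1: r = r^2 * 2 mod 37 = 1^2 * 2 = 1*2 = 2
  bit 1 = 1: r = r^2 * 2 mod 37 = 2^2 * 2 = 4*2 = 8
  bit 2 = 1: r = r^2 * 2 mod 37 = 8^2 * 2 = 27*2 = 17
  bit 3 = 0: r = r^2 mod 37 = 17^2 = 30
  -> B = 30
s = B^a = 30^5 mod 37  (bits of 5 = 101)
  bit 0 = 1: r = r^2 * 30 mod 37 = 1^2 * 30 = 1*30 = 30
  bit 1 = 0: r = r^2 mod 37 = 30^2 = 12
  bit 2 = 1: r = r^2 * 30 mod 37 = 12^2 * 30 = 33*30 = 28
  -> s = B^a = 28

Answer: 32 30 28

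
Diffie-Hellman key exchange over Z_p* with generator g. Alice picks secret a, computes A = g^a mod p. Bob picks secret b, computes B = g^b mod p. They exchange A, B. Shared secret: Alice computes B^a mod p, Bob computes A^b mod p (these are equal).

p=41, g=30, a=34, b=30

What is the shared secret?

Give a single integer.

A = 30^34 mod 41  (bits of 34 = 100010)
  bit 0 = 1: r = r^2 * 30 mod 41 = 1^2 * 30 = 1*30 = 30
  bit 1 = 0: r = r^2 mod 41 = 30^2 = 39
  bit 2 = 0: r = r^2 mod 41 = 39^2 = 4
  bit 3 = 0: r = r^2 mod 41 = 4^2 = 16
  bit 4 = 1: r = r^2 * 30 mod 41 = 16^2 * 30 = 10*30 = 13
  bit 5 = 0: r = r^2 mod 41 = 13^2 = 5
  -> A = 5
B = 30^30 mod 41  (bits of 30 = 11110)
  bit 0 = 1: r = r^2 * 30 mod 41 = 1^2 * 30 = 1*30 = 30
  bit 1 = 1: r = r^2 * 30 mod 41 = 30^2 * 30 = 39*30 = 22
  bit 2 = 1: r = r^2 * 30 mod 41 = 22^2 * 30 = 33*30 = 6
  bit 3 = 1: r = r^2 * 30 mod 41 = 6^2 * 30 = 36*30 = 14
  bit 4 = 0: r = r^2 mod 41 = 14^2 = 32
  -> B = 32
s = B^a = 32^34 mod 41  (bits of 34 = 100010)
  bit 0 = 1: r = r^2 * 32 mod 41 = 1^2 * 32 = 1*32 = 32
  bit 1 = 0: r = r^2 mod 41 = 32^2 = 40
  bit 2 = 0: r = r^2 mod 41 = 40^2 = 1
  bit 3 = 0: r = r^2 mod 41 = 1^2 = 1
  bit 4 = 1: r = r^2 * 32 mod 41 = 1^2 * 32 = 1*32 = 32
  bit 5 = 0: r = r^2 mod 41 = 32^2 = 40
  -> s = B^a = 40

Answer: 40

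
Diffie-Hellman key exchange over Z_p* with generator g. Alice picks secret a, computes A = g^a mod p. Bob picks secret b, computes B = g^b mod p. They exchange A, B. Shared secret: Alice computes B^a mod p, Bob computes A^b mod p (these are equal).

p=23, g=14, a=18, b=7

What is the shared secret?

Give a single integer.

Answer: 8

Derivation:
A = 14^18 mod 23  (bits of 18 = 10010)
  bit 0 = 1: r = r^2 * 14 mod 23 = 1^2 * 14 = 1*14 = 14
  bit 1 = 0: r = r^2 mod 23 = 14^2 = 12
  bit 2 = 0: r = r^2 mod 23 = 12^2 = 6
  bit 3 = 1: r = r^2 * 14 mod 23 = 6^2 * 14 = 13*14 = 21
  bit 4 = 0: r = r^2 mod 23 = 21^2 = 4
  -> A = 4
B = 14^7 mod 23  (bits of 7 = 111)
  bit 0 = 1: r = r^2 * 14 mod 23 = 1^2 * 14 = 1*14 = 14
  bit 1 = 1: r = r^2 * 14 mod 23 = 14^2 * 14 = 12*14 = 7
  bit 2 = 1: r = r^2 * 14 mod 23 = 7^2 * 14 = 3*14 = 19
  -> B = 19
s = B^a = 19^18 mod 23  (bits of 18 = 10010)
  bit 0 = 1: r = r^2 * 19 mod 23 = 1^2 * 19 = 1*19 = 19
  bit 1 = 0: r = r^2 mod 23 = 19^2 = 16
  bit 2 = 0: r = r^2 mod 23 = 16^2 = 3
  bit 3 = 1: r = r^2 * 19 mod 23 = 3^2 * 19 = 9*19 = 10
  bit 4 = 0: r = r^2 mod 23 = 10^2 = 8
  -> s = B^a = 8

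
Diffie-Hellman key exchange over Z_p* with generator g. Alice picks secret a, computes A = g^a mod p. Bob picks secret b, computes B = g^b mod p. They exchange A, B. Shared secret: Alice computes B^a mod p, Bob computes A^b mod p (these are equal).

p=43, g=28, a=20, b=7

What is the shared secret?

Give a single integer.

A = 28^20 mod 43  (bits of 20 = 10100)
  bit 0 = 1: r = r^2 * 28 mod 43 = 1^2 * 28 = 1*28 = 28
  bit 1 = 0: r = r^2 mod 43 = 28^2 = 10
  bit 2 = 1: r = r^2 * 28 mod 43 = 10^2 * 28 = 14*28 = 5
  bit 3 = 0: r = r^2 mod 43 = 5^2 = 25
  bit 4 = 0: r = r^2 mod 43 = 25^2 = 23
  -> A = 23
B = 28^7 mod 43  (bits of 7 = 111)
  bit 0 = 1: r = r^2 * 28 mod 43 = 1^2 * 28 = 1*28 = 28
  bit 1 = 1: r = r^2 * 28 mod 43 = 28^2 * 28 = 10*28 = 22
  bit 2 = 1: r = r^2 * 28 mod 43 = 22^2 * 28 = 11*28 = 7
  -> B = 7
s = B^a = 7^20 mod 43  (bits of 20 = 10100)
  bit 0 = 1: r = r^2 * 7 mod 43 = 1^2 * 7 = 1*7 = 7
  bit 1 = 0: r = r^2 mod 43 = 7^2 = 6
  bit 2 = 1: r = r^2 * 7 mod 43 = 6^2 * 7 = 36*7 = 37
  bit 3 = 0: r = r^2 mod 43 = 37^2 = 36
  bit 4 = 0: r = r^2 mod 43 = 36^2 = 6
  -> s = B^a = 6

Answer: 6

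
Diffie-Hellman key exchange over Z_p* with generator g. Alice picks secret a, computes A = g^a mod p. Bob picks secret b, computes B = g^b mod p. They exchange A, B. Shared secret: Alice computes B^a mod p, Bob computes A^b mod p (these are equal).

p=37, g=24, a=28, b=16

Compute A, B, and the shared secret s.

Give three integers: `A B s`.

Answer: 33 7 7

Derivation:
A = 24^28 mod 37  (bits of 28 = 11100)
  bit 0 = 1: r = r^2 * 24 mod 37 = 1^2 * 24 = 1*24 = 24
  bit 1 = 1: r = r^2 * 24 mod 37 = 24^2 * 24 = 21*24 = 23
  bit 2 = 1: r = r^2 * 24 mod 37 = 23^2 * 24 = 11*24 = 5
  bit 3 = 0: r = r^2 mod 37 = 5^2 = 25
  bit 4 = 0: r = r^2 mod 37 = 25^2 = 33
  -> A = 33
B = 24^16 mod 37  (bits of 16 = 10000)
  bit 0 = 1: r = r^2 * 24 mod 37 = 1^2 * 24 = 1*24 = 24
  bit 1 = 0: r = r^2 mod 37 = 24^2 = 21
  bit 2 = 0: r = r^2 mod 37 = 21^2 = 34
  bit 3 = 0: r = r^2 mod 37 = 34^2 = 9
  bit 4 = 0: r = r^2 mod 37 = 9^2 = 7
  -> B = 7
s = B^a = 7^28 mod 37  (bits of 28 = 11100)
  bit 0 = 1: r = r^2 * 7 mod 37 = 1^2 * 7 = 1*7 = 7
  bit 1 = 1: r = r^2 * 7 mod 37 = 7^2 * 7 = 12*7 = 10
  bit 2 = 1: r = r^2 * 7 mod 37 = 10^2 * 7 = 26*7 = 34
  bit 3 = 0: r = r^2 mod 37 = 34^2 = 9
  bit 4 = 0: r = r^2 mod 37 = 9^2 = 7
  -> s = B^a = 7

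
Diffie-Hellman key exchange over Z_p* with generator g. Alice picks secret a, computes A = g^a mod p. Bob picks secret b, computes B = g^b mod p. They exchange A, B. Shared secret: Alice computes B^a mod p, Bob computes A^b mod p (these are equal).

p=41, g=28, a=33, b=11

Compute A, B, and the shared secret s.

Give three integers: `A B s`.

Answer: 11 6 17

Derivation:
A = 28^33 mod 41  (bits of 33 = 100001)
  bit 0 = 1: r = r^2 * 28 mod 41 = 1^2 * 28 = 1*28 = 28
  bit 1 = 0: r = r^2 mod 41 = 28^2 = 5
  bit 2 = 0: r = r^2 mod 41 = 5^2 = 25
  bit 3 = 0: r = r^2 mod 41 = 25^2 = 10
  bit 4 = 0: r = r^2 mod 41 = 10^2 = 18
  bit 5 = 1: r = r^2 * 28 mod 41 = 18^2 * 28 = 37*28 = 11
  -> A = 11
B = 28^11 mod 41  (bits of 11 = 1011)
  bit 0 = 1: r = r^2 * 28 mod 41 = 1^2 * 28 = 1*28 = 28
  bit 1 = 0: r = r^2 mod 41 = 28^2 = 5
  bit 2 = 1: r = r^2 * 28 mod 41 = 5^2 * 28 = 25*28 = 3
  bit 3 = 1: r = r^2 * 28 mod 41 = 3^2 * 28 = 9*28 = 6
  -> B = 6
s = B^a = 6^33 mod 41  (bits of 33 = 100001)
  bit 0 = 1: r = r^2 * 6 mod 41 = 1^2 * 6 = 1*6 = 6
  bit 1 = 0: r = r^2 mod 41 = 6^2 = 36
  bit 2 = 0: r = r^2 mod 41 = 36^2 = 25
  bit 3 = 0: r = r^2 mod 41 = 25^2 = 10
  bit 4 = 0: r = r^2 mod 41 = 10^2 = 18
  bit 5 = 1: r = r^2 * 6 mod 41 = 18^2 * 6 = 37*6 = 17
  -> s = B^a = 17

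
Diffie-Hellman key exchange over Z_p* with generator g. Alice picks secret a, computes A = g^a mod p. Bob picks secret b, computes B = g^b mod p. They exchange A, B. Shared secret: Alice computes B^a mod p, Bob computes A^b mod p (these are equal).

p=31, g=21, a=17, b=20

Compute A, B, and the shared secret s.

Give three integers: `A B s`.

Answer: 24 25 5

Derivation:
A = 21^17 mod 31  (bits of 17 = 10001)
  bit 0 = 1: r = r^2 * 21 mod 31 = 1^2 * 21 = 1*21 = 21
  bit 1 = 0: r = r^2 mod 31 = 21^2 = 7
  bit 2 = 0: r = r^2 mod 31 = 7^2 = 18
  bit 3 = 0: r = r^2 mod 31 = 18^2 = 14
  bit 4 = 1: r = r^2 * 21 mod 31 = 14^2 * 21 = 10*21 = 24
  -> A = 24
B = 21^20 mod 31  (bits of 20 = 10100)
  bit 0 = 1: r = r^2 * 21 mod 31 = 1^2 * 21 = 1*21 = 21
  bit 1 = 0: r = r^2 mod 31 = 21^2 = 7
  bit 2 = 1: r = r^2 * 21 mod 31 = 7^2 * 21 = 18*21 = 6
  bit 3 = 0: r = r^2 mod 31 = 6^2 = 5
  bit 4 = 0: r = r^2 mod 31 = 5^2 = 25
  -> B = 25
s = B^a = 25^17 mod 31  (bits of 17 = 10001)
  bit 0 = 1: r = r^2 * 25 mod 31 = 1^2 * 25 = 1*25 = 25
  bit 1 = 0: r = r^2 mod 31 = 25^2 = 5
  bit 2 = 0: r = r^2 mod 31 = 5^2 = 25
  bit 3 = 0: r = r^2 mod 31 = 25^2 = 5
  bit 4 = 1: r = r^2 * 25 mod 31 = 5^2 * 25 = 25*25 = 5
  -> s = B^a = 5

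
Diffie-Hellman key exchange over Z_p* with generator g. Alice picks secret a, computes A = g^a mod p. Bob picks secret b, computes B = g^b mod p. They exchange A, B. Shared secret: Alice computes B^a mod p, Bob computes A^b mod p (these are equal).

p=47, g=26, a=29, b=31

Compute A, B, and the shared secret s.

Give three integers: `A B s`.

A = 26^29 mod 47  (bits of 29 = 11101)
  bit 0 = 1: r = r^2 * 26 mod 47 = 1^2 * 26 = 1*26 = 26
  bit 1 = 1: r = r^2 * 26 mod 47 = 26^2 * 26 = 18*26 = 45
  bit 2 = 1: r = r^2 * 26 mod 47 = 45^2 * 26 = 4*26 = 10
  bit 3 = 0: r = r^2 mod 47 = 10^2 = 6
  bit 4 = 1: r = r^2 * 26 mod 47 = 6^2 * 26 = 36*26 = 43
  -> A = 43
B = 26^31 mod 47  (bits of 31 = 11111)
  bit 0 = 1: r = r^2 * 26 mod 47 = 1^2 * 26 = 1*26 = 26
  bit 1 = 1: r = r^2 * 26 mod 47 = 26^2 * 26 = 18*26 = 45
  bit 2 = 1: r = r^2 * 26 mod 47 = 45^2 * 26 = 4*26 = 10
  bit 3 = 1: r = r^2 * 26 mod 47 = 10^2 * 26 = 6*26 = 15
  bit 4 = 1: r = r^2 * 26 mod 47 = 15^2 * 26 = 37*26 = 22
  -> B = 22
s = B^a = 22^29 mod 47  (bits of 29 = 11101)
  bit 0 = 1: r = r^2 * 22 mod 47 = 1^2 * 22 = 1*22 = 22
  bit 1 = 1: r = r^2 * 22 mod 47 = 22^2 * 22 = 14*22 = 26
  bit 2 = 1: r = r^2 * 22 mod 47 = 26^2 * 22 = 18*22 = 20
  bit 3 = 0: r = r^2 mod 47 = 20^2 = 24
  bit 4 = 1: r = r^2 * 22 mod 47 = 24^2 * 22 = 12*22 = 29
  -> s = B^a = 29

Answer: 43 22 29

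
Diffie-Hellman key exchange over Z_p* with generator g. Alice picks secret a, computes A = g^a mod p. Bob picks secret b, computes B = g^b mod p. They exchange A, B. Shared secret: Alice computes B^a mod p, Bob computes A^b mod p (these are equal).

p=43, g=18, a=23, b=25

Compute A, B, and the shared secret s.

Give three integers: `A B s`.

Answer: 20 30 3

Derivation:
A = 18^23 mod 43  (bits of 23 = 10111)
  bit 0 = 1: r = r^2 * 18 mod 43 = 1^2 * 18 = 1*18 = 18
  bit 1 = 0: r = r^2 mod 43 = 18^2 = 23
  bit 2 = 1: r = r^2 * 18 mod 43 = 23^2 * 18 = 13*18 = 19
  bit 3 = 1: r = r^2 * 18 mod 43 = 19^2 * 18 = 17*18 = 5
  bit 4 = 1: r = r^2 * 18 mod 43 = 5^2 * 18 = 25*18 = 20
  -> A = 20
B = 18^25 mod 43  (bits of 25 = 11001)
  bit 0 = 1: r = r^2 * 18 mod 43 = 1^2 * 18 = 1*18 = 18
  bit 1 = 1: r = r^2 * 18 mod 43 = 18^2 * 18 = 23*18 = 27
  bit 2 = 0: r = r^2 mod 43 = 27^2 = 41
  bit 3 = 0: r = r^2 mod 43 = 41^2 = 4
  bit 4 = 1: r = r^2 * 18 mod 43 = 4^2 * 18 = 16*18 = 30
  -> B = 30
s = B^a = 30^23 mod 43  (bits of 23 = 10111)
  bit 0 = 1: r = r^2 * 30 mod 43 = 1^2 * 30 = 1*30 = 30
  bit 1 = 0: r = r^2 mod 43 = 30^2 = 40
  bit 2 = 1: r = r^2 * 30 mod 43 = 40^2 * 30 = 9*30 = 12
  bit 3 = 1: r = r^2 * 30 mod 43 = 12^2 * 30 = 15*30 = 20
  bit 4 = 1: r = r^2 * 30 mod 43 = 20^2 * 30 = 13*30 = 3
  -> s = B^a = 3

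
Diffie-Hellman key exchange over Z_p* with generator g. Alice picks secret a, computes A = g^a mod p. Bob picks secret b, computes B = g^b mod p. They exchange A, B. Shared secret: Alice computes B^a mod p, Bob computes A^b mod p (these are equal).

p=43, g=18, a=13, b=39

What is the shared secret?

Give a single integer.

Answer: 27

Derivation:
A = 18^13 mod 43  (bits of 13 = 1101)
  bit 0 = 1: r = r^2 * 18 mod 43 = 1^2 * 18 = 1*18 = 18
  bit 1 = 1: r = r^2 * 18 mod 43 = 18^2 * 18 = 23*18 = 27
  bit 2 = 0: r = r^2 mod 43 = 27^2 = 41
  bit 3 = 1: r = r^2 * 18 mod 43 = 41^2 * 18 = 4*18 = 29
  -> A = 29
B = 18^39 mod 43  (bits of 39 = 100111)
  bit 0 = 1: r = r^2 * 18 mod 43 = 1^2 * 18 = 1*18 = 18
  bit 1 = 0: r = r^2 mod 43 = 18^2 = 23
  bit 2 = 0: r = r^2 mod 43 = 23^2 = 13
  bit 3 = 1: r = r^2 * 18 mod 43 = 13^2 * 18 = 40*18 = 32
  bit 4 = 1: r = r^2 * 18 mod 43 = 32^2 * 18 = 35*18 = 28
  bit 5 = 1: r = r^2 * 18 mod 43 = 28^2 * 18 = 10*18 = 8
  -> B = 8
s = B^a = 8^13 mod 43  (bits of 13 = 1101)
  bit 0 = 1: r = r^2 * 8 mod 43 = 1^2 * 8 = 1*8 = 8
  bit 1 = 1: r = r^2 * 8 mod 43 = 8^2 * 8 = 21*8 = 39
  bit 2 = 0: r = r^2 mod 43 = 39^2 = 16
  bit 3 = 1: r = r^2 * 8 mod 43 = 16^2 * 8 = 41*8 = 27
  -> s = B^a = 27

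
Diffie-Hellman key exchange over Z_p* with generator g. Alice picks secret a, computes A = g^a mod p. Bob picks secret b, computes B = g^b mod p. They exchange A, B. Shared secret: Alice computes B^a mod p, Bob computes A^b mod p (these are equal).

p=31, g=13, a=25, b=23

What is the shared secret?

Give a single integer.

A = 13^25 mod 31  (bits of 25 = 11001)
  bit 0 = 1: r = r^2 * 13 mod 31 = 1^2 * 13 = 1*13 = 13
  bit 1 = 1: r = r^2 * 13 mod 31 = 13^2 * 13 = 14*13 = 27
  bit 2 = 0: r = r^2 mod 31 = 27^2 = 16
  bit 3 = 0: r = r^2 mod 31 = 16^2 = 8
  bit 4 = 1: r = r^2 * 13 mod 31 = 8^2 * 13 = 2*13 = 26
  -> A = 26
B = 13^23 mod 31  (bits of 23 = 10111)
  bit 0 = 1: r = r^2 * 13 mod 31 = 1^2 * 13 = 1*13 = 13
  bit 1 = 0: r = r^2 mod 31 = 13^2 = 14
  bit 2 = 1: r = r^2 * 13 mod 31 = 14^2 * 13 = 10*13 = 6
  bit 3 = 1: r = r^2 * 13 mod 31 = 6^2 * 13 = 5*13 = 3
  bit 4 = 1: r = r^2 * 13 mod 31 = 3^2 * 13 = 9*13 = 24
  -> B = 24
s = B^a = 24^25 mod 31  (bits of 25 = 11001)
  bit 0 = 1: r = r^2 * 24 mod 31 = 1^2 * 24 = 1*24 = 24
  bit 1 = 1: r = r^2 * 24 mod 31 = 24^2 * 24 = 18*24 = 29
  bit 2 = 0: r = r^2 mod 31 = 29^2 = 4
  bit 3 = 0: r = r^2 mod 31 = 4^2 = 16
  bit 4 = 1: r = r^2 * 24 mod 31 = 16^2 * 24 = 8*24 = 6
  -> s = B^a = 6

Answer: 6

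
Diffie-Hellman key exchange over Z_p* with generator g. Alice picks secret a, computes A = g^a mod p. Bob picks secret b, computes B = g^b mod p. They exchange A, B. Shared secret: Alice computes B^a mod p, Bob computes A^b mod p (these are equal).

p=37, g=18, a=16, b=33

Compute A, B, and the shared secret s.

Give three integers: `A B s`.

Answer: 33 29 26

Derivation:
A = 18^16 mod 37  (bits of 16 = 10000)
  bit 0 = 1: r = r^2 * 18 mod 37 = 1^2 * 18 = 1*18 = 18
  bit 1 = 0: r = r^2 mod 37 = 18^2 = 28
  bit 2 = 0: r = r^2 mod 37 = 28^2 = 7
  bit 3 = 0: r = r^2 mod 37 = 7^2 = 12
  bit 4 = 0: r = r^2 mod 37 = 12^2 = 33
  -> A = 33
B = 18^33 mod 37  (bits of 33 = 100001)
  bit 0 = 1: r = r^2 * 18 mod 37 = 1^2 * 18 = 1*18 = 18
  bit 1 = 0: r = r^2 mod 37 = 18^2 = 28
  bit 2 = 0: r = r^2 mod 37 = 28^2 = 7
  bit 3 = 0: r = r^2 mod 37 = 7^2 = 12
  bit 4 = 0: r = r^2 mod 37 = 12^2 = 33
  bit 5 = 1: r = r^2 * 18 mod 37 = 33^2 * 18 = 16*18 = 29
  -> B = 29
s = B^a = 29^16 mod 37  (bits of 16 = 10000)
  bit 0 = 1: r = r^2 * 29 mod 37 = 1^2 * 29 = 1*29 = 29
  bit 1 = 0: r = r^2 mod 37 = 29^2 = 27
  bit 2 = 0: r = r^2 mod 37 = 27^2 = 26
  bit 3 = 0: r = r^2 mod 37 = 26^2 = 10
  bit 4 = 0: r = r^2 mod 37 = 10^2 = 26
  -> s = B^a = 26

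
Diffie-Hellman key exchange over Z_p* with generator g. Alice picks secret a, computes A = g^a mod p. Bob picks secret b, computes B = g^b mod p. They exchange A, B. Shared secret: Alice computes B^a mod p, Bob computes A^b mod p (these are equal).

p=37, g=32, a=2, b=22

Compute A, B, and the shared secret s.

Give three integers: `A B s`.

Answer: 25 4 16

Derivation:
A = 32^2 mod 37  (bits of 2 = 10)
  bit 0 = 1: r = r^2 * 32 mod 37 = 1^2 * 32 = 1*32 = 32
  bit 1 = 0: r = r^2 mod 37 = 32^2 = 25
  -> A = 25
B = 32^22 mod 37  (bits of 22 = 10110)
  bit 0 = 1: r = r^2 * 32 mod 37 = 1^2 * 32 = 1*32 = 32
  bit 1 = 0: r = r^2 mod 37 = 32^2 = 25
  bit 2 = 1: r = r^2 * 32 mod 37 = 25^2 * 32 = 33*32 = 20
  bit 3 = 1: r = r^2 * 32 mod 37 = 20^2 * 32 = 30*32 = 35
  bit 4 = 0: r = r^2 mod 37 = 35^2 = 4
  -> B = 4
s = B^a = 4^2 mod 37  (bits of 2 = 10)
  bit 0 = 1: r = r^2 * 4 mod 37 = 1^2 * 4 = 1*4 = 4
  bit 1 = 0: r = r^2 mod 37 = 4^2 = 16
  -> s = B^a = 16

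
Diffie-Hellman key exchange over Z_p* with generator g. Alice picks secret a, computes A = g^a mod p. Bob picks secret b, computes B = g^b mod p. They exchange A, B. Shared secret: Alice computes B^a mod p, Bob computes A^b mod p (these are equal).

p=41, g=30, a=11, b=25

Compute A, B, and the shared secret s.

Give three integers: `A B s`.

Answer: 24 3 27

Derivation:
A = 30^11 mod 41  (bits of 11 = 1011)
  bit 0 = 1: r = r^2 * 30 mod 41 = 1^2 * 30 = 1*30 = 30
  bit 1 = 0: r = r^2 mod 41 = 30^2 = 39
  bit 2 = 1: r = r^2 * 30 mod 41 = 39^2 * 30 = 4*30 = 38
  bit 3 = 1: r = r^2 * 30 mod 41 = 38^2 * 30 = 9*30 = 24
  -> A = 24
B = 30^25 mod 41  (bits of 25 = 11001)
  bit 0 = 1: r = r^2 * 30 mod 41 = 1^2 * 30 = 1*30 = 30
  bit 1 = 1: r = r^2 * 30 mod 41 = 30^2 * 30 = 39*30 = 22
  bit 2 = 0: r = r^2 mod 41 = 22^2 = 33
  bit 3 = 0: r = r^2 mod 41 = 33^2 = 23
  bit 4 = 1: r = r^2 * 30 mod 41 = 23^2 * 30 = 37*30 = 3
  -> B = 3
s = B^a = 3^11 mod 41  (bits of 11 = 1011)
  bit 0 = 1: r = r^2 * 3 mod 41 = 1^2 * 3 = 1*3 = 3
  bit 1 = 0: r = r^2 mod 41 = 3^2 = 9
  bit 2 = 1: r = r^2 * 3 mod 41 = 9^2 * 3 = 40*3 = 38
  bit 3 = 1: r = r^2 * 3 mod 41 = 38^2 * 3 = 9*3 = 27
  -> s = B^a = 27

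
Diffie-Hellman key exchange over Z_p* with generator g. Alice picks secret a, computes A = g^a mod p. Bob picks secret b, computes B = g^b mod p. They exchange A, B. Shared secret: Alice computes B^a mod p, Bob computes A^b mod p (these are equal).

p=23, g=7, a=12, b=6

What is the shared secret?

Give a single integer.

A = 7^12 mod 23  (bits of 12 = 1100)
  bit 0 = 1: r = r^2 * 7 mod 23 = 1^2 * 7 = 1*7 = 7
  bit 1 = 1: r = r^2 * 7 mod 23 = 7^2 * 7 = 3*7 = 21
  bit 2 = 0: r = r^2 mod 23 = 21^2 = 4
  bit 3 = 0: r = r^2 mod 23 = 4^2 = 16
  -> A = 16
B = 7^6 mod 23  (bits of 6 = 110)
  bit 0 = 1: r = r^2 * 7 mod 23 = 1^2 * 7 = 1*7 = 7
  bit 1 = 1: r = r^2 * 7 mod 23 = 7^2 * 7 = 3*7 = 21
  bit 2 = 0: r = r^2 mod 23 = 21^2 = 4
  -> B = 4
s = B^a = 4^12 mod 23  (bits of 12 = 1100)
  bit 0 = 1: r = r^2 * 4 mod 23 = 1^2 * 4 = 1*4 = 4
  bit 1 = 1: r = r^2 * 4 mod 23 = 4^2 * 4 = 16*4 = 18
  bit 2 = 0: r = r^2 mod 23 = 18^2 = 2
  bit 3 = 0: r = r^2 mod 23 = 2^2 = 4
  -> s = B^a = 4

Answer: 4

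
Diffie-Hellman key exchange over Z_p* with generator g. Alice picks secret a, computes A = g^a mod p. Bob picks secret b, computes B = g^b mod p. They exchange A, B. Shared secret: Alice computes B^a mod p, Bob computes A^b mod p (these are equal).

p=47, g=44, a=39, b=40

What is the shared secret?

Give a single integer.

Answer: 18

Derivation:
A = 44^39 mod 47  (bits of 39 = 100111)
  bit 0 = 1: r = r^2 * 44 mod 47 = 1^2 * 44 = 1*44 = 44
  bit 1 = 0: r = r^2 mod 47 = 44^2 = 9
  bit 2 = 0: r = r^2 mod 47 = 9^2 = 34
  bit 3 = 1: r = r^2 * 44 mod 47 = 34^2 * 44 = 28*44 = 10
  bit 4 = 1: r = r^2 * 44 mod 47 = 10^2 * 44 = 6*44 = 29
  bit 5 = 1: r = r^2 * 44 mod 47 = 29^2 * 44 = 42*44 = 15
  -> A = 15
B = 44^40 mod 47  (bits of 40 = 101000)
  bit 0 = 1: r = r^2 * 44 mod 47 = 1^2 * 44 = 1*44 = 44
  bit 1 = 0: r = r^2 mod 47 = 44^2 = 9
  bit 2 = 1: r = r^2 * 44 mod 47 = 9^2 * 44 = 34*44 = 39
  bit 3 = 0: r = r^2 mod 47 = 39^2 = 17
  bit 4 = 0: r = r^2 mod 47 = 17^2 = 7
  bit 5 = 0: r = r^2 mod 47 = 7^2 = 2
  -> B = 2
s = B^a = 2^39 mod 47  (bits of 39 = 100111)
  bit 0 = 1: r = r^2 * 2 mod 47 = 1^2 * 2 = 1*2 = 2
  bit 1 = 0: r = r^2 mod 47 = 2^2 = 4
  bit 2 = 0: r = r^2 mod 47 = 4^2 = 16
  bit 3 = 1: r = r^2 * 2 mod 47 = 16^2 * 2 = 21*2 = 42
  bit 4 = 1: r = r^2 * 2 mod 47 = 42^2 * 2 = 25*2 = 3
  bit 5 = 1: r = r^2 * 2 mod 47 = 3^2 * 2 = 9*2 = 18
  -> s = B^a = 18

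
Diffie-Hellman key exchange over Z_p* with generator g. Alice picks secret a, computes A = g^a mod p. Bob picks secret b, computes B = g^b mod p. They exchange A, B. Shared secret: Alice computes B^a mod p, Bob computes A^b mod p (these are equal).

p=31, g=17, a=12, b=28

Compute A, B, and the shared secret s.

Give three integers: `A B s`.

Answer: 2 28 8

Derivation:
A = 17^12 mod 31  (bits of 12 = 1100)
  bit 0 = 1: r = r^2 * 17 mod 31 = 1^2 * 17 = 1*17 = 17
  bit 1 = 1: r = r^2 * 17 mod 31 = 17^2 * 17 = 10*17 = 15
  bit 2 = 0: r = r^2 mod 31 = 15^2 = 8
  bit 3 = 0: r = r^2 mod 31 = 8^2 = 2
  -> A = 2
B = 17^28 mod 31  (bits of 28 = 11100)
  bit 0 = 1: r = r^2 * 17 mod 31 = 1^2 * 17 = 1*17 = 17
  bit 1 = 1: r = r^2 * 17 mod 31 = 17^2 * 17 = 10*17 = 15
  bit 2 = 1: r = r^2 * 17 mod 31 = 15^2 * 17 = 8*17 = 12
  bit 3 = 0: r = r^2 mod 31 = 12^2 = 20
  bit 4 = 0: r = r^2 mod 31 = 20^2 = 28
  -> B = 28
s = B^a = 28^12 mod 31  (bits of 12 = 1100)
  bit 0 = 1: r = r^2 * 28 mod 31 = 1^2 * 28 = 1*28 = 28
  bit 1 = 1: r = r^2 * 28 mod 31 = 28^2 * 28 = 9*28 = 4
  bit 2 = 0: r = r^2 mod 31 = 4^2 = 16
  bit 3 = 0: r = r^2 mod 31 = 16^2 = 8
  -> s = B^a = 8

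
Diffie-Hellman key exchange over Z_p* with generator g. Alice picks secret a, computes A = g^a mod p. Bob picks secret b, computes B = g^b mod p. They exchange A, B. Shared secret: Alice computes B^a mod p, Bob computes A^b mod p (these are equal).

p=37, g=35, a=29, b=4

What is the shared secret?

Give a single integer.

Answer: 34

Derivation:
A = 35^29 mod 37  (bits of 29 = 11101)
  bit 0 = 1: r = r^2 * 35 mod 37 = 1^2 * 35 = 1*35 = 35
  bit 1 = 1: r = r^2 * 35 mod 37 = 35^2 * 35 = 4*35 = 29
  bit 2 = 1: r = r^2 * 35 mod 37 = 29^2 * 35 = 27*35 = 20
  bit 3 = 0: r = r^2 mod 37 = 20^2 = 30
  bit 4 = 1: r = r^2 * 35 mod 37 = 30^2 * 35 = 12*35 = 13
  -> A = 13
B = 35^4 mod 37  (bits of 4 = 100)
  bit 0 = 1: r = r^2 * 35 mod 37 = 1^2 * 35 = 1*35 = 35
  bit 1 = 0: r = r^2 mod 37 = 35^2 = 4
  bit 2 = 0: r = r^2 mod 37 = 4^2 = 16
  -> B = 16
s = B^a = 16^29 mod 37  (bits of 29 = 11101)
  bit 0 = 1: r = r^2 * 16 mod 37 = 1^2 * 16 = 1*16 = 16
  bit 1 = 1: r = r^2 * 16 mod 37 = 16^2 * 16 = 34*16 = 26
  bit 2 = 1: r = r^2 * 16 mod 37 = 26^2 * 16 = 10*16 = 12
  bit 3 = 0: r = r^2 mod 37 = 12^2 = 33
  bit 4 = 1: r = r^2 * 16 mod 37 = 33^2 * 16 = 16*16 = 34
  -> s = B^a = 34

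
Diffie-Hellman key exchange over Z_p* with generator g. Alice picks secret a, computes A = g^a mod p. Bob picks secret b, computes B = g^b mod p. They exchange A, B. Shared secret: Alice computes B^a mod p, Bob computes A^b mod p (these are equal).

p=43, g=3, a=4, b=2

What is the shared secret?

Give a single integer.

Answer: 25

Derivation:
A = 3^4 mod 43  (bits of 4 = 100)
  bit 0 = 1: r = r^2 * 3 mod 43 = 1^2 * 3 = 1*3 = 3
  bit 1 = 0: r = r^2 mod 43 = 3^2 = 9
  bit 2 = 0: r = r^2 mod 43 = 9^2 = 38
  -> A = 38
B = 3^2 mod 43  (bits of 2 = 10)
  bit 0 = 1: r = r^2 * 3 mod 43 = 1^2 * 3 = 1*3 = 3
  bit 1 = 0: r = r^2 mod 43 = 3^2 = 9
  -> B = 9
s = B^a = 9^4 mod 43  (bits of 4 = 100)
  bit 0 = 1: r = r^2 * 9 mod 43 = 1^2 * 9 = 1*9 = 9
  bit 1 = 0: r = r^2 mod 43 = 9^2 = 38
  bit 2 = 0: r = r^2 mod 43 = 38^2 = 25
  -> s = B^a = 25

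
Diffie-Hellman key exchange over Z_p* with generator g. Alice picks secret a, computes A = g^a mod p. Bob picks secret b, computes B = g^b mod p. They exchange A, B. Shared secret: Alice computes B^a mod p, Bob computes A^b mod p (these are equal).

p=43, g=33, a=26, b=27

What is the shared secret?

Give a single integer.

A = 33^26 mod 43  (bits of 26 = 11010)
  bit 0 = 1: r = r^2 * 33 mod 43 = 1^2 * 33 = 1*33 = 33
  bit 1 = 1: r = r^2 * 33 mod 43 = 33^2 * 33 = 14*33 = 32
  bit 2 = 0: r = r^2 mod 43 = 32^2 = 35
  bit 3 = 1: r = r^2 * 33 mod 43 = 35^2 * 33 = 21*33 = 5
  bit 4 = 0: r = r^2 mod 43 = 5^2 = 25
  -> A = 25
B = 33^27 mod 43  (bits of 27 = 11011)
  bit 0 = 1: r = r^2 * 33 mod 43 = 1^2 * 33 = 1*33 = 33
  bit 1 = 1: r = r^2 * 33 mod 43 = 33^2 * 33 = 14*33 = 32
  bit 2 = 0: r = r^2 mod 43 = 32^2 = 35
  bit 3 = 1: r = r^2 * 33 mod 43 = 35^2 * 33 = 21*33 = 5
  bit 4 = 1: r = r^2 * 33 mod 43 = 5^2 * 33 = 25*33 = 8
  -> B = 8
s = B^a = 8^26 mod 43  (bits of 26 = 11010)
  bit 0 = 1: r = r^2 * 8 mod 43 = 1^2 * 8 = 1*8 = 8
  bit 1 = 1: r = r^2 * 8 mod 43 = 8^2 * 8 = 21*8 = 39
  bit 2 = 0: r = r^2 mod 43 = 39^2 = 16
  bit 3 = 1: r = r^2 * 8 mod 43 = 16^2 * 8 = 41*8 = 27
  bit 4 = 0: r = r^2 mod 43 = 27^2 = 41
  -> s = B^a = 41

Answer: 41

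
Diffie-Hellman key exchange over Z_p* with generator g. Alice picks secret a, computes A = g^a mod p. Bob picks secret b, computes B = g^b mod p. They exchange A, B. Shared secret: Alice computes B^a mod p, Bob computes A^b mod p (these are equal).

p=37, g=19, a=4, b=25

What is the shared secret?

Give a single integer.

Answer: 34

Derivation:
A = 19^4 mod 37  (bits of 4 = 100)
  bit 0 = 1: r = r^2 * 19 mod 37 = 1^2 * 19 = 1*19 = 19
  bit 1 = 0: r = r^2 mod 37 = 19^2 = 28
  bit 2 = 0: r = r^2 mod 37 = 28^2 = 7
  -> A = 7
B = 19^25 mod 37  (bits of 25 = 11001)
  bit 0 = 1: r = r^2 * 19 mod 37 = 1^2 * 19 = 1*19 = 19
  bit 1 = 1: r = r^2 * 19 mod 37 = 19^2 * 19 = 28*19 = 14
  bit 2 = 0: r = r^2 mod 37 = 14^2 = 11
  bit 3 = 0: r = r^2 mod 37 = 11^2 = 10
  bit 4 = 1: r = r^2 * 19 mod 37 = 10^2 * 19 = 26*19 = 13
  -> B = 13
s = B^a = 13^4 mod 37  (bits of 4 = 100)
  bit 0 = 1: r = r^2 * 13 mod 37 = 1^2 * 13 = 1*13 = 13
  bit 1 = 0: r = r^2 mod 37 = 13^2 = 21
  bit 2 = 0: r = r^2 mod 37 = 21^2 = 34
  -> s = B^a = 34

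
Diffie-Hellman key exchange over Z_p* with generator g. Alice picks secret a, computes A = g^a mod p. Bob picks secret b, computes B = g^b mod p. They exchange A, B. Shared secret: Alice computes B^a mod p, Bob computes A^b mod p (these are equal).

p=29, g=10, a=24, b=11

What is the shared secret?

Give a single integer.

Answer: 20

Derivation:
A = 10^24 mod 29  (bits of 24 = 11000)
  bit 0 = 1: r = r^2 * 10 mod 29 = 1^2 * 10 = 1*10 = 10
  bit 1 = 1: r = r^2 * 10 mod 29 = 10^2 * 10 = 13*10 = 14
  bit 2 = 0: r = r^2 mod 29 = 14^2 = 22
  bit 3 = 0: r = r^2 mod 29 = 22^2 = 20
  bit 4 = 0: r = r^2 mod 29 = 20^2 = 23
  -> A = 23
B = 10^11 mod 29  (bits of 11 = 1011)
  bit 0 = 1: r = r^2 * 10 mod 29 = 1^2 * 10 = 1*10 = 10
  bit 1 = 0: r = r^2 mod 29 = 10^2 = 13
  bit 2 = 1: r = r^2 * 10 mod 29 = 13^2 * 10 = 24*10 = 8
  bit 3 = 1: r = r^2 * 10 mod 29 = 8^2 * 10 = 6*10 = 2
  -> B = 2
s = B^a = 2^24 mod 29  (bits of 24 = 11000)
  bit 0 = 1: r = r^2 * 2 mod 29 = 1^2 * 2 = 1*2 = 2
  bit 1 = 1: r = r^2 * 2 mod 29 = 2^2 * 2 = 4*2 = 8
  bit 2 = 0: r = r^2 mod 29 = 8^2 = 6
  bit 3 = 0: r = r^2 mod 29 = 6^2 = 7
  bit 4 = 0: r = r^2 mod 29 = 7^2 = 20
  -> s = B^a = 20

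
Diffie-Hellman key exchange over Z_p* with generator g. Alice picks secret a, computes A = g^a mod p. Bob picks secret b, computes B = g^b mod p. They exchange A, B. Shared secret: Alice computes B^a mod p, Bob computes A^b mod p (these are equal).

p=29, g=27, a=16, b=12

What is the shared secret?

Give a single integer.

Answer: 20

Derivation:
A = 27^16 mod 29  (bits of 16 = 10000)
  bit 0 = 1: r = r^2 * 27 mod 29 = 1^2 * 27 = 1*27 = 27
  bit 1 = 0: r = r^2 mod 29 = 27^2 = 4
  bit 2 = 0: r = r^2 mod 29 = 4^2 = 16
  bit 3 = 0: r = r^2 mod 29 = 16^2 = 24
  bit 4 = 0: r = r^2 mod 29 = 24^2 = 25
  -> A = 25
B = 27^12 mod 29  (bits of 12 = 1100)
  bit 0 = 1: r = r^2 * 27 mod 29 = 1^2 * 27 = 1*27 = 27
  bit 1 = 1: r = r^2 * 27 mod 29 = 27^2 * 27 = 4*27 = 21
  bit 2 = 0: r = r^2 mod 29 = 21^2 = 6
  bit 3 = 0: r = r^2 mod 29 = 6^2 = 7
  -> B = 7
s = B^a = 7^16 mod 29  (bits of 16 = 10000)
  bit 0 = 1: r = r^2 * 7 mod 29 = 1^2 * 7 = 1*7 = 7
  bit 1 = 0: r = r^2 mod 29 = 7^2 = 20
  bit 2 = 0: r = r^2 mod 29 = 20^2 = 23
  bit 3 = 0: r = r^2 mod 29 = 23^2 = 7
  bit 4 = 0: r = r^2 mod 29 = 7^2 = 20
  -> s = B^a = 20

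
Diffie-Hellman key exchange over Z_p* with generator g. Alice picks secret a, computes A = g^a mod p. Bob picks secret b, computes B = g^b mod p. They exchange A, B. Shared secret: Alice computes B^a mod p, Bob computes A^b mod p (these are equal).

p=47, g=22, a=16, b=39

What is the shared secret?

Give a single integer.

Answer: 21

Derivation:
A = 22^16 mod 47  (bits of 16 = 10000)
  bit 0 = 1: r = r^2 * 22 mod 47 = 1^2 * 22 = 1*22 = 22
  bit 1 = 0: r = r^2 mod 47 = 22^2 = 14
  bit 2 = 0: r = r^2 mod 47 = 14^2 = 8
  bit 3 = 0: r = r^2 mod 47 = 8^2 = 17
  bit 4 = 0: r = r^2 mod 47 = 17^2 = 7
  -> A = 7
B = 22^39 mod 47  (bits of 39 = 100111)
  bit 0 = 1: r = r^2 * 22 mod 47 = 1^2 * 22 = 1*22 = 22
  bit 1 = 0: r = r^2 mod 47 = 22^2 = 14
  bit 2 = 0: r = r^2 mod 47 = 14^2 = 8
  bit 3 = 1: r = r^2 * 22 mod 47 = 8^2 * 22 = 17*22 = 45
  bit 4 = 1: r = r^2 * 22 mod 47 = 45^2 * 22 = 4*22 = 41
  bit 5 = 1: r = r^2 * 22 mod 47 = 41^2 * 22 = 36*22 = 40
  -> B = 40
s = B^a = 40^16 mod 47  (bits of 16 = 10000)
  bit 0 = 1: r = r^2 * 40 mod 47 = 1^2 * 40 = 1*40 = 40
  bit 1 = 0: r = r^2 mod 47 = 40^2 = 2
  bit 2 = 0: r = r^2 mod 47 = 2^2 = 4
  bit 3 = 0: r = r^2 mod 47 = 4^2 = 16
  bit 4 = 0: r = r^2 mod 47 = 16^2 = 21
  -> s = B^a = 21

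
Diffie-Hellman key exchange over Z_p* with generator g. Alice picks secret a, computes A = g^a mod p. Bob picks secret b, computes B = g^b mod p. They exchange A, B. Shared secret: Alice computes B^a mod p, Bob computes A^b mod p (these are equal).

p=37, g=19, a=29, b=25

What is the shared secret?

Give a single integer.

A = 19^29 mod 37  (bits of 29 = 11101)
  bit 0 = 1: r = r^2 * 19 mod 37 = 1^2 * 19 = 1*19 = 19
  bit 1 = 1: r = r^2 * 19 mod 37 = 19^2 * 19 = 28*19 = 14
  bit 2 = 1: r = r^2 * 19 mod 37 = 14^2 * 19 = 11*19 = 24
  bit 3 = 0: r = r^2 mod 37 = 24^2 = 21
  bit 4 = 1: r = r^2 * 19 mod 37 = 21^2 * 19 = 34*19 = 17
  -> A = 17
B = 19^25 mod 37  (bits of 25 = 11001)
  bit 0 = 1: r = r^2 * 19 mod 37 = 1^2 * 19 = 1*19 = 19
  bit 1 = 1: r = r^2 * 19 mod 37 = 19^2 * 19 = 28*19 = 14
  bit 2 = 0: r = r^2 mod 37 = 14^2 = 11
  bit 3 = 0: r = r^2 mod 37 = 11^2 = 10
  bit 4 = 1: r = r^2 * 19 mod 37 = 10^2 * 19 = 26*19 = 13
  -> B = 13
s = B^a = 13^29 mod 37  (bits of 29 = 11101)
  bit 0 = 1: r = r^2 * 13 mod 37 = 1^2 * 13 = 1*13 = 13
  bit 1 = 1: r = r^2 * 13 mod 37 = 13^2 * 13 = 21*13 = 14
  bit 2 = 1: r = r^2 * 13 mod 37 = 14^2 * 13 = 11*13 = 32
  bit 3 = 0: r = r^2 mod 37 = 32^2 = 25
  bit 4 = 1: r = r^2 * 13 mod 37 = 25^2 * 13 = 33*13 = 22
  -> s = B^a = 22

Answer: 22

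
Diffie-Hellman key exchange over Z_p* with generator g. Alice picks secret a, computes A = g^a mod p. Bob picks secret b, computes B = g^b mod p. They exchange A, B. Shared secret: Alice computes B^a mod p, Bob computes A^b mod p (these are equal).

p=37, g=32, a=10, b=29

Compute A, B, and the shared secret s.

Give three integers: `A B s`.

Answer: 30 2 25

Derivation:
A = 32^10 mod 37  (bits of 10 = 1010)
  bit 0 = 1: r = r^2 * 32 mod 37 = 1^2 * 32 = 1*32 = 32
  bit 1 = 0: r = r^2 mod 37 = 32^2 = 25
  bit 2 = 1: r = r^2 * 32 mod 37 = 25^2 * 32 = 33*32 = 20
  bit 3 = 0: r = r^2 mod 37 = 20^2 = 30
  -> A = 30
B = 32^29 mod 37  (bits of 29 = 11101)
  bit 0 = 1: r = r^2 * 32 mod 37 = 1^2 * 32 = 1*32 = 32
  bit 1 = 1: r = r^2 * 32 mod 37 = 32^2 * 32 = 25*32 = 23
  bit 2 = 1: r = r^2 * 32 mod 37 = 23^2 * 32 = 11*32 = 19
  bit 3 = 0: r = r^2 mod 37 = 19^2 = 28
  bit 4 = 1: r = r^2 * 32 mod 37 = 28^2 * 32 = 7*32 = 2
  -> B = 2
s = B^a = 2^10 mod 37  (bits of 10 = 1010)
  bit 0 = 1: r = r^2 * 2 mod 37 = 1^2 * 2 = 1*2 = 2
  bit 1 = 0: r = r^2 mod 37 = 2^2 = 4
  bit 2 = 1: r = r^2 * 2 mod 37 = 4^2 * 2 = 16*2 = 32
  bit 3 = 0: r = r^2 mod 37 = 32^2 = 25
  -> s = B^a = 25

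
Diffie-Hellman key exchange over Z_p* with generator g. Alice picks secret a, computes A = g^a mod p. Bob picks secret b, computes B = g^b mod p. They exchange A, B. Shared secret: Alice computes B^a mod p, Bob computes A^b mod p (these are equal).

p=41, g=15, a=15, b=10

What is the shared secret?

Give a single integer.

Answer: 9

Derivation:
A = 15^15 mod 41  (bits of 15 = 1111)
  bit 0 = 1: r = r^2 * 15 mod 41 = 1^2 * 15 = 1*15 = 15
  bit 1 = 1: r = r^2 * 15 mod 41 = 15^2 * 15 = 20*15 = 13
  bit 2 = 1: r = r^2 * 15 mod 41 = 13^2 * 15 = 5*15 = 34
  bit 3 = 1: r = r^2 * 15 mod 41 = 34^2 * 15 = 8*15 = 38
  -> A = 38
B = 15^10 mod 41  (bits of 10 = 1010)
  bit 0 = 1: r = r^2 * 15 mod 41 = 1^2 * 15 = 1*15 = 15
  bit 1 = 0: r = r^2 mod 41 = 15^2 = 20
  bit 2 = 1: r = r^2 * 15 mod 41 = 20^2 * 15 = 31*15 = 14
  bit 3 = 0: r = r^2 mod 41 = 14^2 = 32
  -> B = 32
s = B^a = 32^15 mod 41  (bits of 15 = 1111)
  bit 0 = 1: r = r^2 * 32 mod 41 = 1^2 * 32 = 1*32 = 32
  bit 1 = 1: r = r^2 * 32 mod 41 = 32^2 * 32 = 40*32 = 9
  bit 2 = 1: r = r^2 * 32 mod 41 = 9^2 * 32 = 40*32 = 9
  bit 3 = 1: r = r^2 * 32 mod 41 = 9^2 * 32 = 40*32 = 9
  -> s = B^a = 9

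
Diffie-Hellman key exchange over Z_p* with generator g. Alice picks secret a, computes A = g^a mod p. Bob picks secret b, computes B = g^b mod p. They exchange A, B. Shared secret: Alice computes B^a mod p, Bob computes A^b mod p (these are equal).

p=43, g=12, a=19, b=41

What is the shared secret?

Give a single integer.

Answer: 28

Derivation:
A = 12^19 mod 43  (bits of 19 = 10011)
  bit 0 = 1: r = r^2 * 12 mod 43 = 1^2 * 12 = 1*12 = 12
  bit 1 = 0: r = r^2 mod 43 = 12^2 = 15
  bit 2 = 0: r = r^2 mod 43 = 15^2 = 10
  bit 3 = 1: r = r^2 * 12 mod 43 = 10^2 * 12 = 14*12 = 39
  bit 4 = 1: r = r^2 * 12 mod 43 = 39^2 * 12 = 16*12 = 20
  -> A = 20
B = 12^41 mod 43  (bits of 41 = 101001)
  bit 0 = 1: r = r^2 * 12 mod 43 = 1^2 * 12 = 1*12 = 12
  bit 1 = 0: r = r^2 mod 43 = 12^2 = 15
  bit 2 = 1: r = r^2 * 12 mod 43 = 15^2 * 12 = 10*12 = 34
  bit 3 = 0: r = r^2 mod 43 = 34^2 = 38
  bit 4 = 0: r = r^2 mod 43 = 38^2 = 25
  bit 5 = 1: r = r^2 * 12 mod 43 = 25^2 * 12 = 23*12 = 18
  -> B = 18
s = B^a = 18^19 mod 43  (bits of 19 = 10011)
  bit 0 = 1: r = r^2 * 18 mod 43 = 1^2 * 18 = 1*18 = 18
  bit 1 = 0: r = r^2 mod 43 = 18^2 = 23
  bit 2 = 0: r = r^2 mod 43 = 23^2 = 13
  bit 3 = 1: r = r^2 * 18 mod 43 = 13^2 * 18 = 40*18 = 32
  bit 4 = 1: r = r^2 * 18 mod 43 = 32^2 * 18 = 35*18 = 28
  -> s = B^a = 28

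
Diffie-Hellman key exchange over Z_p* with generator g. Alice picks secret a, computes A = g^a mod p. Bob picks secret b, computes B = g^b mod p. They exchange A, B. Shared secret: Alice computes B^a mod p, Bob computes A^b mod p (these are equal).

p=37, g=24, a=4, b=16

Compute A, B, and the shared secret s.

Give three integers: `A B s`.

A = 24^4 mod 37  (bits of 4 = 100)
  bit 0 = 1: r = r^2 * 24 mod 37 = 1^2 * 24 = 1*24 = 24
  bit 1 = 0: r = r^2 mod 37 = 24^2 = 21
  bit 2 = 0: r = r^2 mod 37 = 21^2 = 34
  -> A = 34
B = 24^16 mod 37  (bits of 16 = 10000)
  bit 0 = 1: r = r^2 * 24 mod 37 = 1^2 * 24 = 1*24 = 24
  bit 1 = 0: r = r^2 mod 37 = 24^2 = 21
  bit 2 = 0: r = r^2 mod 37 = 21^2 = 34
  bit 3 = 0: r = r^2 mod 37 = 34^2 = 9
  bit 4 = 0: r = r^2 mod 37 = 9^2 = 7
  -> B = 7
s = B^a = 7^4 mod 37  (bits of 4 = 100)
  bit 0 = 1: r = r^2 * 7 mod 37 = 1^2 * 7 = 1*7 = 7
  bit 1 = 0: r = r^2 mod 37 = 7^2 = 12
  bit 2 = 0: r = r^2 mod 37 = 12^2 = 33
  -> s = B^a = 33

Answer: 34 7 33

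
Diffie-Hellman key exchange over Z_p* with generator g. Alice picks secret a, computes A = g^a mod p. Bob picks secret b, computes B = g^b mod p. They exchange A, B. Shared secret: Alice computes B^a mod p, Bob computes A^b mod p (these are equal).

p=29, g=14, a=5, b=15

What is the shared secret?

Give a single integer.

Answer: 10

Derivation:
A = 14^5 mod 29  (bits of 5 = 101)
  bit 0 = 1: r = r^2 * 14 mod 29 = 1^2 * 14 = 1*14 = 14
  bit 1 = 0: r = r^2 mod 29 = 14^2 = 22
  bit 2 = 1: r = r^2 * 14 mod 29 = 22^2 * 14 = 20*14 = 19
  -> A = 19
B = 14^15 mod 29  (bits of 15 = 1111)
  bit 0 = 1: r = r^2 * 14 mod 29 = 1^2 * 14 = 1*14 = 14
  bit 1 = 1: r = r^2 * 14 mod 29 = 14^2 * 14 = 22*14 = 18
  bit 2 = 1: r = r^2 * 14 mod 29 = 18^2 * 14 = 5*14 = 12
  bit 3 = 1: r = r^2 * 14 mod 29 = 12^2 * 14 = 28*14 = 15
  -> B = 15
s = B^a = 15^5 mod 29  (bits of 5 = 101)
  bit 0 = 1: r = r^2 * 15 mod 29 = 1^2 * 15 = 1*15 = 15
  bit 1 = 0: r = r^2 mod 29 = 15^2 = 22
  bit 2 = 1: r = r^2 * 15 mod 29 = 22^2 * 15 = 20*15 = 10
  -> s = B^a = 10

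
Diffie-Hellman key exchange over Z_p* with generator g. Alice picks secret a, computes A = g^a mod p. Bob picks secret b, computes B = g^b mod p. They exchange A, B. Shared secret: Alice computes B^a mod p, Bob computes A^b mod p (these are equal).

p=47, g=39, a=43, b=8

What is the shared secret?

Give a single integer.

Answer: 6

Derivation:
A = 39^43 mod 47  (bits of 43 = 101011)
  bit 0 = 1: r = r^2 * 39 mod 47 = 1^2 * 39 = 1*39 = 39
  bit 1 = 0: r = r^2 mod 47 = 39^2 = 17
  bit 2 = 1: r = r^2 * 39 mod 47 = 17^2 * 39 = 7*39 = 38
  bit 3 = 0: r = r^2 mod 47 = 38^2 = 34
  bit 4 = 1: r = r^2 * 39 mod 47 = 34^2 * 39 = 28*39 = 11
  bit 5 = 1: r = r^2 * 39 mod 47 = 11^2 * 39 = 27*39 = 19
  -> A = 19
B = 39^8 mod 47  (bits of 8 = 1000)
  bit 0 = 1: r = r^2 * 39 mod 47 = 1^2 * 39 = 1*39 = 39
  bit 1 = 0: r = r^2 mod 47 = 39^2 = 17
  bit 2 = 0: r = r^2 mod 47 = 17^2 = 7
  bit 3 = 0: r = r^2 mod 47 = 7^2 = 2
  -> B = 2
s = B^a = 2^43 mod 47  (bits of 43 = 101011)
  bit 0 = 1: r = r^2 * 2 mod 47 = 1^2 * 2 = 1*2 = 2
  bit 1 = 0: r = r^2 mod 47 = 2^2 = 4
  bit 2 = 1: r = r^2 * 2 mod 47 = 4^2 * 2 = 16*2 = 32
  bit 3 = 0: r = r^2 mod 47 = 32^2 = 37
  bit 4 = 1: r = r^2 * 2 mod 47 = 37^2 * 2 = 6*2 = 12
  bit 5 = 1: r = r^2 * 2 mod 47 = 12^2 * 2 = 3*2 = 6
  -> s = B^a = 6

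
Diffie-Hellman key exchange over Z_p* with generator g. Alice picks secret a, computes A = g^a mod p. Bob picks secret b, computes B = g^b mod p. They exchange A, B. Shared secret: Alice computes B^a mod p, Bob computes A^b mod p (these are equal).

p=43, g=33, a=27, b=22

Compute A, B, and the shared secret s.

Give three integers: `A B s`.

A = 33^27 mod 43  (bits of 27 = 11011)
  bit 0 = 1: r = r^2 * 33 mod 43 = 1^2 * 33 = 1*33 = 33
  bit 1 = 1: r = r^2 * 33 mod 43 = 33^2 * 33 = 14*33 = 32
  bit 2 = 0: r = r^2 mod 43 = 32^2 = 35
  bit 3 = 1: r = r^2 * 33 mod 43 = 35^2 * 33 = 21*33 = 5
  bit 4 = 1: r = r^2 * 33 mod 43 = 5^2 * 33 = 25*33 = 8
  -> A = 8
B = 33^22 mod 43  (bits of 22 = 10110)
  bit 0 = 1: r = r^2 * 33 mod 43 = 1^2 * 33 = 1*33 = 33
  bit 1 = 0: r = r^2 mod 43 = 33^2 = 14
  bit 2 = 1: r = r^2 * 33 mod 43 = 14^2 * 33 = 24*33 = 18
  bit 3 = 1: r = r^2 * 33 mod 43 = 18^2 * 33 = 23*33 = 28
  bit 4 = 0: r = r^2 mod 43 = 28^2 = 10
  -> B = 10
s = B^a = 10^27 mod 43  (bits of 27 = 11011)
  bit 0 = 1: r = r^2 * 10 mod 43 = 1^2 * 10 = 1*10 = 10
  bit 1 = 1: r = r^2 * 10 mod 43 = 10^2 * 10 = 14*10 = 11
  bit 2 = 0: r = r^2 mod 43 = 11^2 = 35
  bit 3 = 1: r = r^2 * 10 mod 43 = 35^2 * 10 = 21*10 = 38
  bit 4 = 1: r = r^2 * 10 mod 43 = 38^2 * 10 = 25*10 = 35
  -> s = B^a = 35

Answer: 8 10 35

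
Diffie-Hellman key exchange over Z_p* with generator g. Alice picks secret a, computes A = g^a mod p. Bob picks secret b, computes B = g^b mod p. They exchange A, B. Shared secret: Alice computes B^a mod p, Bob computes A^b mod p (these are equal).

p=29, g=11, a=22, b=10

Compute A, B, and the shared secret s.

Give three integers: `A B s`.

A = 11^22 mod 29  (bits of 22 = 10110)
  bit 0 = 1: r = r^2 * 11 mod 29 = 1^2 * 11 = 1*11 = 11
  bit 1 = 0: r = r^2 mod 29 = 11^2 = 5
  bit 2 = 1: r = r^2 * 11 mod 29 = 5^2 * 11 = 25*11 = 14
  bit 3 = 1: r = r^2 * 11 mod 29 = 14^2 * 11 = 22*11 = 10
  bit 4 = 0: r = r^2 mod 29 = 10^2 = 13
  -> A = 13
B = 11^10 mod 29  (bits of 10 = 1010)
  bit 0 = 1: r = r^2 * 11 mod 29 = 1^2 * 11 = 1*11 = 11
  bit 1 = 0: r = r^2 mod 29 = 11^2 = 5
  bit 2 = 1: r = r^2 * 11 mod 29 = 5^2 * 11 = 25*11 = 14
  bit 3 = 0: r = r^2 mod 29 = 14^2 = 22
  -> B = 22
s = B^a = 22^22 mod 29  (bits of 22 = 10110)
  bit 0 = 1: r = r^2 * 22 mod 29 = 1^2 * 22 = 1*22 = 22
  bit 1 = 0: r = r^2 mod 29 = 22^2 = 20
  bit 2 = 1: r = r^2 * 22 mod 29 = 20^2 * 22 = 23*22 = 13
  bit 3 = 1: r = r^2 * 22 mod 29 = 13^2 * 22 = 24*22 = 6
  bit 4 = 0: r = r^2 mod 29 = 6^2 = 7
  -> s = B^a = 7

Answer: 13 22 7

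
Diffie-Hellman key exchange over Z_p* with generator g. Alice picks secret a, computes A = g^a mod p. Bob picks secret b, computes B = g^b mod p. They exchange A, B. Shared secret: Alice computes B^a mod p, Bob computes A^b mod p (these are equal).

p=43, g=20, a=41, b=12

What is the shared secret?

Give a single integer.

A = 20^41 mod 43  (bits of 41 = 101001)
  bit 0 = 1: r = r^2 * 20 mod 43 = 1^2 * 20 = 1*20 = 20
  bit 1 = 0: r = r^2 mod 43 = 20^2 = 13
  bit 2 = 1: r = r^2 * 20 mod 43 = 13^2 * 20 = 40*20 = 26
  bit 3 = 0: r = r^2 mod 43 = 26^2 = 31
  bit 4 = 0: r = r^2 mod 43 = 31^2 = 15
  bit 5 = 1: r = r^2 * 20 mod 43 = 15^2 * 20 = 10*20 = 28
  -> A = 28
B = 20^12 mod 43  (bits of 12 = 1100)
  bit 0 = 1: r = r^2 * 20 mod 43 = 1^2 * 20 = 1*20 = 20
  bit 1 = 1: r = r^2 * 20 mod 43 = 20^2 * 20 = 13*20 = 2
  bit 2 = 0: r = r^2 mod 43 = 2^2 = 4
  bit 3 = 0: r = r^2 mod 43 = 4^2 = 16
  -> B = 16
s = B^a = 16^41 mod 43  (bits of 41 = 101001)
  bit 0 = 1: r = r^2 * 16 mod 43 = 1^2 * 16 = 1*16 = 16
  bit 1 = 0: r = r^2 mod 43 = 16^2 = 41
  bit 2 = 1: r = r^2 * 16 mod 43 = 41^2 * 16 = 4*16 = 21
  bit 3 = 0: r = r^2 mod 43 = 21^2 = 11
  bit 4 = 0: r = r^2 mod 43 = 11^2 = 35
  bit 5 = 1: r = r^2 * 16 mod 43 = 35^2 * 16 = 21*16 = 35
  -> s = B^a = 35

Answer: 35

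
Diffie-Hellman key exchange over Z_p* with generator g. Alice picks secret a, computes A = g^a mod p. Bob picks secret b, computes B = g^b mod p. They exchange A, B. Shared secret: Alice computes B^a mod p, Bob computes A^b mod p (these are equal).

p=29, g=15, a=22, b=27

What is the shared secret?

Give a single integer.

Answer: 5

Derivation:
A = 15^22 mod 29  (bits of 22 = 10110)
  bit 0 = 1: r = r^2 * 15 mod 29 = 1^2 * 15 = 1*15 = 15
  bit 1 = 0: r = r^2 mod 29 = 15^2 = 22
  bit 2 = 1: r = r^2 * 15 mod 29 = 22^2 * 15 = 20*15 = 10
  bit 3 = 1: r = r^2 * 15 mod 29 = 10^2 * 15 = 13*15 = 21
  bit 4 = 0: r = r^2 mod 29 = 21^2 = 6
  -> A = 6
B = 15^27 mod 29  (bits of 27 = 11011)
  bit 0 = 1: r = r^2 * 15 mod 29 = 1^2 * 15 = 1*15 = 15
  bit 1 = 1: r = r^2 * 15 mod 29 = 15^2 * 15 = 22*15 = 11
  bit 2 = 0: r = r^2 mod 29 = 11^2 = 5
  bit 3 = 1: r = r^2 * 15 mod 29 = 5^2 * 15 = 25*15 = 27
  bit 4 = 1: r = r^2 * 15 mod 29 = 27^2 * 15 = 4*15 = 2
  -> B = 2
s = B^a = 2^22 mod 29  (bits of 22 = 10110)
  bit 0 = 1: r = r^2 * 2 mod 29 = 1^2 * 2 = 1*2 = 2
  bit 1 = 0: r = r^2 mod 29 = 2^2 = 4
  bit 2 = 1: r = r^2 * 2 mod 29 = 4^2 * 2 = 16*2 = 3
  bit 3 = 1: r = r^2 * 2 mod 29 = 3^2 * 2 = 9*2 = 18
  bit 4 = 0: r = r^2 mod 29 = 18^2 = 5
  -> s = B^a = 5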